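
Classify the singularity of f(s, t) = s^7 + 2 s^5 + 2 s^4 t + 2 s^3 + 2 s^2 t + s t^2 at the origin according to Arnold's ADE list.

D_{4}

The Hessian of f at 0 is [[0, 0], [0, 0]] with rank 0, so corank 2. A Groebner basis of the Jacobian ideal J(f) in C{s,t} is {t^3, s^2 + t^2/2, s*t - t^2/2}; counting standard monomials gives mu = 4. Corank 2; j^3 = s*(2*s^2 + 2*s*t + t^2) splits into three distinct lines over C (the quadratic factor has nonzero discriminant), so D_4.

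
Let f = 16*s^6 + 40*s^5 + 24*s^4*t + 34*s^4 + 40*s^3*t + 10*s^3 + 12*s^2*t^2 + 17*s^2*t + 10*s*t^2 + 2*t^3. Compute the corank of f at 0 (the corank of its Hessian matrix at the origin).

2

The Hessian at 0 is [[0, 0], [0, 0]] of rank 0; hence corank 2.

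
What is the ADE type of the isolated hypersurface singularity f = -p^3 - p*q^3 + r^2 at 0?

E_{7}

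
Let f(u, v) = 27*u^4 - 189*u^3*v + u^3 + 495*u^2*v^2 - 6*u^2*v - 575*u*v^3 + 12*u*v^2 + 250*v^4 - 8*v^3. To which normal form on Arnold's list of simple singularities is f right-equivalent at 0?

E_7

The Hessian of f at 0 has rank 0. Corank 2; j^3 = (u - 2*v)^3 is a perfect cube, so E-series; the 4-jet and mu = 7 give E_7.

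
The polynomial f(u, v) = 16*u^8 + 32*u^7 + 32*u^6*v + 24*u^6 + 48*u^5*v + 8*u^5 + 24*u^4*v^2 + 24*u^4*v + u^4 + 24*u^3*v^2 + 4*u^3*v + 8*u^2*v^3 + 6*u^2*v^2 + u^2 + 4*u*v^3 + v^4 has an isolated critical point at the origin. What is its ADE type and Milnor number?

Type A_{3}, Milnor number mu = 3.

The Hessian of f at 0 has rank 1. Corank 1: A-series; mu = 3 gives A_3.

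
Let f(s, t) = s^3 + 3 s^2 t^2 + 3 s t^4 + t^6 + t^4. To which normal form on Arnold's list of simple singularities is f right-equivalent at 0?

The Hessian of f at 0 has rank 0. Corank 2; j^3 = s^3 is a perfect cube, so E-series; the 4-jet and mu = 6 give E_6.

E_6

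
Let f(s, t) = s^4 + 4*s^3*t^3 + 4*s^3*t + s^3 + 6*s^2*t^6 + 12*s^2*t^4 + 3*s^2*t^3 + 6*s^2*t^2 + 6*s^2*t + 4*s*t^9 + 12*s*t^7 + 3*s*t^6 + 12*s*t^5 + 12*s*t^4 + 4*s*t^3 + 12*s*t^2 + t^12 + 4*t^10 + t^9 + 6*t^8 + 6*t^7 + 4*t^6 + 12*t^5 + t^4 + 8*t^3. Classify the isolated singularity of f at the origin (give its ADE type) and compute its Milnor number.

The Hessian of f at 0 is [[0, 0], [0, 0]] with rank 0, so corank 2. A Groebner basis of the Jacobian ideal J(f) in C{s,t} is {t^4, s*t^2 + 5*t^3/3, s^2 + 4*s*t + 4*t^2}; counting standard monomials gives mu = 6. Corank 2; j^3 = (s + 2*t)^3 is a perfect cube, so E-series; the 4-jet and mu = 6 give E_6.

Type E_{6}, Milnor number mu = 6.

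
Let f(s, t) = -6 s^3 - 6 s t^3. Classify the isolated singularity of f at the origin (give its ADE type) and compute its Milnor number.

Type E_{7}, Milnor number mu = 7.

The Hessian of f at 0 is [[0, 0], [0, 0]] with rank 0, so corank 2. A Groebner basis of the Jacobian ideal J(f) in C{s,t} is {s^3, s*t^2, 3*s^2 + t^3}; counting standard monomials gives mu = 7. Corank 2; j^3 = -6*s^3 is a perfect cube, so E-series; the 4-jet and mu = 7 give E_7.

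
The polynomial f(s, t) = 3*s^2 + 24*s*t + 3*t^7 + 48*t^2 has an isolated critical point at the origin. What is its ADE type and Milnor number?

The Hessian of f at 0 is [[6, 24], [24, 96]] with rank 1, so corank 1. A Groebner basis of the Jacobian ideal J(f) in C{s,t} is {t^6, s + 4*t}; counting standard monomials gives mu = 6. Corank 1: A-series; mu = 6 gives A_6.

Type A_6, Milnor number mu = 6.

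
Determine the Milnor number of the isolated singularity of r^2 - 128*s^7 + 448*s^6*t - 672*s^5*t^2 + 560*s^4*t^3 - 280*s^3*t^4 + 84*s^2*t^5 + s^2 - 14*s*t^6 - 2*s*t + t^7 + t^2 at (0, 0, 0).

The Hessian of f at 0 is [[2, -2, 0], [-2, 2, 0], [0, 0, 2]] with rank 2, so corank 1. A Groebner basis of the Jacobian ideal J(f) in C{s,t,r} is {t^6, s - t, r}; counting standard monomials gives mu = 6. Corank 1: A-series; mu = 6 gives A_6.

6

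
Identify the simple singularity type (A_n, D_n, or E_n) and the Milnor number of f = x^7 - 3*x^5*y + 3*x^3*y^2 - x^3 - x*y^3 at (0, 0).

The Hessian of f at 0 is [[0, 0], [0, 0]] with rank 0, so corank 2. A Groebner basis of the Jacobian ideal J(f) in C{x,y} is {x^3, x*y^2, 3*x^2 + y^3}; counting standard monomials gives mu = 7. Corank 2; j^3 = -x^3 is a perfect cube, so E-series; the 4-jet and mu = 7 give E_7.

Type E7, Milnor number mu = 7.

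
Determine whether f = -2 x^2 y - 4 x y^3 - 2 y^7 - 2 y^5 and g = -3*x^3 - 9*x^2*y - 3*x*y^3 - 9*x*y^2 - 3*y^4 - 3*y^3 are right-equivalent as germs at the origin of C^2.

No.

The Hessian of f at 0 is [[0, 0], [0, 0]] with rank 0, so corank 2. A Groebner basis of the Jacobian ideal J(f) in C{x,y} is {x^2*y^2 + x^2/7 + x*y^2/7, x^3 - x^2/7 - x*y^2/7, x*y + y^3}; counting standard monomials gives mu = 8. Corank 2; j^3 = -2*x^2*y has shape L^2 M (L != M), so D-series; mu = 8 gives D_8. The Hessian of g at 0 is [[0, 0], [0, 0]] with rank 0, so corank 2. A Groebner basis of the Jacobian ideal J(g) in C{x,y} is {x^3 + 3*x^2*y + 6*x^2 + 12*x*y + 6*y^2, -3*x^2 + x*y^2 - 6*x*y - 3*y^2, 3*x^2 + 6*x*y + y^3 + 3*y^2}; counting standard monomials gives mu = 7. Corank 2; j^3 = -3*(x + y)^3 is a perfect cube, so E-series; the 4-jet and mu = 7 give E_7. f is D_8 but g is E_7, hence not right-equivalent.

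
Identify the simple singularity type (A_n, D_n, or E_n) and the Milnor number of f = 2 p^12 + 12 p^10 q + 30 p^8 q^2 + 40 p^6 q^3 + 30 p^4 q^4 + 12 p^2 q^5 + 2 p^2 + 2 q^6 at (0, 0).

The Hessian of f at 0 has rank 1. Corank 1: A-series; mu = 5 gives A_5.

Type A_{5}, Milnor number mu = 5.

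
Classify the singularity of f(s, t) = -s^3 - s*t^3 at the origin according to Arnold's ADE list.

E_7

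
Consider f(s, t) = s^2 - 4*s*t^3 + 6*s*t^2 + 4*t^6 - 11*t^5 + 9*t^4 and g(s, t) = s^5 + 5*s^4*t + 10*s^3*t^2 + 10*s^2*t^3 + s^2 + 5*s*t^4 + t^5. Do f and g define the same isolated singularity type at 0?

Yes.

The Hessian of f at 0 has rank 1. Corank 1: A-series; mu = 4 gives A_4. The Hessian of g at 0 has rank 1. Corank 1: A-series; mu = 4 gives A_4. Both have type A_4, hence right-equivalent.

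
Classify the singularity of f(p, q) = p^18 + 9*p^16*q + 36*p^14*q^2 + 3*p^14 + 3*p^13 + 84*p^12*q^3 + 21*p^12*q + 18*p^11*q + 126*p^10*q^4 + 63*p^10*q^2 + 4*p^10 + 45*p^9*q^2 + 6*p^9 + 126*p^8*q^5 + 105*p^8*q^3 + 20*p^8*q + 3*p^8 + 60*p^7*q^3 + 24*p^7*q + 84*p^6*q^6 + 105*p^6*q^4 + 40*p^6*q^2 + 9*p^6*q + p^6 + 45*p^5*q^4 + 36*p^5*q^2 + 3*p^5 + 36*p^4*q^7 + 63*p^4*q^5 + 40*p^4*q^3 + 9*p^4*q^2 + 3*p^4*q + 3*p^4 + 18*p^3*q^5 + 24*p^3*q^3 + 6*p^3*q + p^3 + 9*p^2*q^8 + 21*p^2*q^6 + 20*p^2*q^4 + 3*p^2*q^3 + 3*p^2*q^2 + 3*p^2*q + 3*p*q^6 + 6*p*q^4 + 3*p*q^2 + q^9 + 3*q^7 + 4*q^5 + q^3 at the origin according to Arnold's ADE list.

The Hessian of f at 0 has rank 0. Corank 2; j^3 = (p + q)^3 is a perfect cube, so E-series; the 5-jet and mu = 8 give E_8.

E8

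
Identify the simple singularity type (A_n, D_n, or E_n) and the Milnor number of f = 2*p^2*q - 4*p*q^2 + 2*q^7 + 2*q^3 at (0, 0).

Type D8, Milnor number mu = 8.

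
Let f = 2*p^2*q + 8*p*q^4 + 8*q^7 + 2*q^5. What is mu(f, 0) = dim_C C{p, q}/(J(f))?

The Hessian of f at 0 has rank 0. Corank 2; j^3 = 2*p^2*q has shape L^2 M (L != M), so D-series; mu = 6 gives D_6.

6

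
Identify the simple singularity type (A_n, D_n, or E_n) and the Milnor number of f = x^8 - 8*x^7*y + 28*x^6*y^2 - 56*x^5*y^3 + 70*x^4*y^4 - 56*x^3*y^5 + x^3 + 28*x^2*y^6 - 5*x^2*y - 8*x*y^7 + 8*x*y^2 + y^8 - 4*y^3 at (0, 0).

The Hessian of f at 0 is [[0, 0], [0, 0]] with rank 0, so corank 2. A Groebner basis of the Jacobian ideal J(f) in C{x,y} is {-x*y/8 + y^7 + y^2/4, x*y^2 - 2*y^3, x^2 - 3*x*y + 2*y^2}; counting standard monomials gives mu = 9. Corank 2; j^3 = (x - 2*y)^2*(x - y) has shape L^2 M (L != M), so D-series; mu = 9 gives D_9.

Type D9, Milnor number mu = 9.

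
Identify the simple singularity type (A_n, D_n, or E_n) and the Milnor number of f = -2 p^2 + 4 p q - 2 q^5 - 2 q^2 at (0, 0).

The Hessian of f at 0 has rank 1. Corank 1: A-series; mu = 4 gives A_4.

Type A4, Milnor number mu = 4.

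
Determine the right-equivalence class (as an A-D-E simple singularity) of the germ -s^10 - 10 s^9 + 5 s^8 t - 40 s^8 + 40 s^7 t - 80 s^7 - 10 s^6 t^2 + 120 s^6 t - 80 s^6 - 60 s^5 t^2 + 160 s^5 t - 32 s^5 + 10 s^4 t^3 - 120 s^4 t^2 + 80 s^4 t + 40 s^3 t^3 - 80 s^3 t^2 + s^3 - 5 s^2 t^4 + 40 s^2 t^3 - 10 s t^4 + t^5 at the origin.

E_{8}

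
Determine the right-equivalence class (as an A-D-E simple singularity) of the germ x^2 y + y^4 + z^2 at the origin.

D5

The Hessian of f at 0 is [[0, 0, 0], [0, 0, 0], [0, 0, 2]] with rank 1, so corank 2. A Groebner basis of the Jacobian ideal J(f) in C{x,y,z} is {x^3, x^2/4 + y^3, x*y, z}; counting standard monomials gives mu = 5. Corank 2; j^3 = x^2*y has shape L^2 M (L != M), so D-series; mu = 5 gives D_5.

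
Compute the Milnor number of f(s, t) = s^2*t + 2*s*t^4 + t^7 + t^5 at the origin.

The Hessian of f at 0 has rank 0. Corank 2; j^3 = s^2*t has shape L^2 M (L != M), so D-series; mu = 6 gives D_6.

6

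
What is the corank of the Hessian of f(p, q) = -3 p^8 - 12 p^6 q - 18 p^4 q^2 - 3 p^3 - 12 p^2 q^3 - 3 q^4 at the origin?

2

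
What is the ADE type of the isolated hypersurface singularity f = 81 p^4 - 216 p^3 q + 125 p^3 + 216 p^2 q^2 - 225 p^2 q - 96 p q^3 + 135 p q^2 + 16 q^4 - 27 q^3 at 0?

The Hessian of f at 0 is [[0, 0], [0, 0]] with rank 0, so corank 2. A Groebner basis of the Jacobian ideal J(f) in C{p,q} is {q^4, p*q^2 - 28*q^3/45, p^2 - 6*p*q/5 + 9*q^2/25}; counting standard monomials gives mu = 6. Corank 2; j^3 = (5*p - 3*q)^3 is a perfect cube, so E-series; the 4-jet and mu = 6 give E_6.

E6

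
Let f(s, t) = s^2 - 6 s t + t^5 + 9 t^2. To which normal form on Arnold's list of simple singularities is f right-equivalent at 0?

A_{4}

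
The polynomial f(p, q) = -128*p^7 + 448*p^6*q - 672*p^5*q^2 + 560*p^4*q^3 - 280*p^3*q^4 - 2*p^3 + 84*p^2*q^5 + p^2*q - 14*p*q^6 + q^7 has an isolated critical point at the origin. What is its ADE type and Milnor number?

Type D_8, Milnor number mu = 8.

The Hessian of f at 0 has rank 0. Corank 2; j^3 = -p^2*(2*p - q) has shape L^2 M (L != M), so D-series; mu = 8 gives D_8.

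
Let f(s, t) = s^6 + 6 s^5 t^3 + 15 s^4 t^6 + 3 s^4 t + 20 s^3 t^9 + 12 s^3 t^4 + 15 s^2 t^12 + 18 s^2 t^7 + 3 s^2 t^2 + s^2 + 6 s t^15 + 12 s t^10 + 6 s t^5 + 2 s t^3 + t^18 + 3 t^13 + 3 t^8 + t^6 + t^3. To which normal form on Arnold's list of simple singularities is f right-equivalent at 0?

A_{2}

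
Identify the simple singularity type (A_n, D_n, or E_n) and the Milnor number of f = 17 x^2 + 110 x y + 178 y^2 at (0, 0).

The Hessian of f at 0 is [[34, 110], [110, 356]] with rank 2, so corank 0. A Groebner basis of the Jacobian ideal J(f) in C{x,y} is {x, y}; counting standard monomials gives mu = 1. Corank 0: nondegenerate Morse point, so A_1.

Type A_1, Milnor number mu = 1.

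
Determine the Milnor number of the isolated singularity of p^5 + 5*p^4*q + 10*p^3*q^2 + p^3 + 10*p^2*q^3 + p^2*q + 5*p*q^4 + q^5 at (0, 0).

6

The Hessian of f at 0 has rank 0. Corank 2; j^3 = p^2*(p + q) has shape L^2 M (L != M), so D-series; mu = 6 gives D_6.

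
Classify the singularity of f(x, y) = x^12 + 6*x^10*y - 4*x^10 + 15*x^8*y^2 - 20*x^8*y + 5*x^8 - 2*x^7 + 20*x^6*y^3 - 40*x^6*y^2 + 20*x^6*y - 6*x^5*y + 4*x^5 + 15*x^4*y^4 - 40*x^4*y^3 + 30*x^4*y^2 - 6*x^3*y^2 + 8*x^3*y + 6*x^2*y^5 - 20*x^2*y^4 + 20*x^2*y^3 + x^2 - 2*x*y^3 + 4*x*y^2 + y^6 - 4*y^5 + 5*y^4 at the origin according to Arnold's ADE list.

The Hessian of f at 0 has rank 1. Corank 1: A-series; mu = 3 gives A_3.

A3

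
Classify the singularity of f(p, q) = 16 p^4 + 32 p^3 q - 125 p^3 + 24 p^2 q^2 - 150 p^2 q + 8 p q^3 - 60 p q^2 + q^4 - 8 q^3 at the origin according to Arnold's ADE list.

The Hessian of f at 0 is [[0, 0], [0, 0]] with rank 0, so corank 2. A Groebner basis of the Jacobian ideal J(f) in C{p,q} is {q^4, p*q^2 + 13*q^3/30, p^2 + 4*p*q/5 + 4*q^2/25}; counting standard monomials gives mu = 6. Corank 2; j^3 = -(5*p + 2*q)^3 is a perfect cube, so E-series; the 4-jet and mu = 6 give E_6.

E_{6}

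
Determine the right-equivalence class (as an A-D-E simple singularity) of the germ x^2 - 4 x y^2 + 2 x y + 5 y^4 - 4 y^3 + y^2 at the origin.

A3

The Hessian of f at 0 has rank 1. Corank 1: A-series; mu = 3 gives A_3.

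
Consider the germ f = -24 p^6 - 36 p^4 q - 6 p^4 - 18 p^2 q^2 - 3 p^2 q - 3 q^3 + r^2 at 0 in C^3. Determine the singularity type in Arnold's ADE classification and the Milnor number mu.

The Hessian of f at 0 has rank 1. Corank 2; j^3 = -3*q*(p^2 + q^2) splits into three distinct lines over C (the quadratic factor has nonzero discriminant), so D_4.

Type D_{4}, Milnor number mu = 4.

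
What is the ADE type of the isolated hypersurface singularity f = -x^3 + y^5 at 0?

The Hessian of f at 0 is [[0, 0], [0, 0]] with rank 0, so corank 2. A Groebner basis of the Jacobian ideal J(f) in C{x,y} is {y^4, x^2}; counting standard monomials gives mu = 8. Corank 2; j^3 = -x^3 is a perfect cube, so E-series; the 5-jet and mu = 8 give E_8.

E_8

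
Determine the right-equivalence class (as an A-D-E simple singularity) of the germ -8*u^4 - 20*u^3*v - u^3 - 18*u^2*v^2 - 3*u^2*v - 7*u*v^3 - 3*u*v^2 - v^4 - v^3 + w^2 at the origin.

E7

The Hessian of f at 0 has rank 1. Corank 2; j^3 = -(u + v)^3 is a perfect cube, so E-series; the 4-jet and mu = 7 give E_7.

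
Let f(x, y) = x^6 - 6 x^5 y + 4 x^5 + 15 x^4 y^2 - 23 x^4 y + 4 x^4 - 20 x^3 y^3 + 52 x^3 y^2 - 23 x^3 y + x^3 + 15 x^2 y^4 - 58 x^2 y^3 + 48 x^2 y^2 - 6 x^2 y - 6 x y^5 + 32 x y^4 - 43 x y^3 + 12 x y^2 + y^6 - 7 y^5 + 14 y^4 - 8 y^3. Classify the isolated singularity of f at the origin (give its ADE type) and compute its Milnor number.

Type E_7, Milnor number mu = 7.

The Hessian of f at 0 has rank 0. Corank 2; j^3 = (x - 2*y)^3 is a perfect cube, so E-series; the 4-jet and mu = 7 give E_7.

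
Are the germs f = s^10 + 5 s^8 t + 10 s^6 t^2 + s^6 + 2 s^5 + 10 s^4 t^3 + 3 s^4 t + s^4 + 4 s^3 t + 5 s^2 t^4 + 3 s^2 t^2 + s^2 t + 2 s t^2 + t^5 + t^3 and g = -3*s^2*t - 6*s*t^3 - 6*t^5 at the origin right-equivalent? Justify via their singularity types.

Yes.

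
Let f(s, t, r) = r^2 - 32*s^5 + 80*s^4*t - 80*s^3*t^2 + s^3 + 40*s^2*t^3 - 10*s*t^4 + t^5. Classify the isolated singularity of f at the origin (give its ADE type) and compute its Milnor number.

Type E_8, Milnor number mu = 8.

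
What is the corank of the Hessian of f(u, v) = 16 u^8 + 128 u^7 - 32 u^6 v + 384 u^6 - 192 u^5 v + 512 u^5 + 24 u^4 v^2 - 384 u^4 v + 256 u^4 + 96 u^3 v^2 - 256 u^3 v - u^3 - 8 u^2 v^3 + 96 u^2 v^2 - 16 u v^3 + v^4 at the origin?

The Hessian at 0 is [[0, 0], [0, 0]] of rank 0; hence corank 2.

2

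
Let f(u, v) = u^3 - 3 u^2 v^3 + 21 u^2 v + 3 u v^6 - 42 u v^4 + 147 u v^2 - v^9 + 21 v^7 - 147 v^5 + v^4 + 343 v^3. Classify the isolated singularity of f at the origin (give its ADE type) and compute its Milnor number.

The Hessian of f at 0 has rank 0. Corank 2; j^3 = (u + 7*v)^3 is a perfect cube, so E-series; the 4-jet and mu = 6 give E_6.

Type E_{6}, Milnor number mu = 6.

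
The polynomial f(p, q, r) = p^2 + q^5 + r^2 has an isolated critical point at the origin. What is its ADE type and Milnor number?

Type A_{4}, Milnor number mu = 4.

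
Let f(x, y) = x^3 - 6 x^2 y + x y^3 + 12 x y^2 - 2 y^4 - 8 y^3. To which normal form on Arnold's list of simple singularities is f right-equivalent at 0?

The Hessian of f at 0 has rank 0. Corank 2; j^3 = (x - 2*y)^3 is a perfect cube, so E-series; the 4-jet and mu = 7 give E_7.

E_7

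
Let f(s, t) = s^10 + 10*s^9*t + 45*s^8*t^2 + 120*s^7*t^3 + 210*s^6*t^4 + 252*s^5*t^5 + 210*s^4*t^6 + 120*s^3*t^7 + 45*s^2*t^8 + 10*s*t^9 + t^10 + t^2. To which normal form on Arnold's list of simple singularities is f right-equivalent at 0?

A_9

The Hessian of f at 0 is [[0, 0], [0, 2]] with rank 1, so corank 1. A Groebner basis of the Jacobian ideal J(f) in C{s,t} is {s^9, t}; counting standard monomials gives mu = 9. Corank 1: A-series; mu = 9 gives A_9.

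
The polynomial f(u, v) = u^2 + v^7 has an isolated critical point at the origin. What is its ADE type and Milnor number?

Type A_{6}, Milnor number mu = 6.

The Hessian of f at 0 is [[2, 0], [0, 0]] with rank 1, so corank 1. A Groebner basis of the Jacobian ideal J(f) in C{u,v} is {v^6, u}; counting standard monomials gives mu = 6. Corank 1: A-series; mu = 6 gives A_6.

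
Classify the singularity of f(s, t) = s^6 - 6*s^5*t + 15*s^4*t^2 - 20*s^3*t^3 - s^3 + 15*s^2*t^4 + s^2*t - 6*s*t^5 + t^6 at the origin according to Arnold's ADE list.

D_{7}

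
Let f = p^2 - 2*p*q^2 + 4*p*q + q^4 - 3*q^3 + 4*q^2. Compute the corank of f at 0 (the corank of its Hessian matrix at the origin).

1

Hessian at 0 has rank 1.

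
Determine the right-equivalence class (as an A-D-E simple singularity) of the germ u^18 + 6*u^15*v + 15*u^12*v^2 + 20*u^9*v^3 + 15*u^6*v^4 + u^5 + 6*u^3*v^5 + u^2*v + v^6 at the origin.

The Hessian of f at 0 has rank 0. Corank 2; j^3 = u^2*v has shape L^2 M (L != M), so D-series; mu = 7 gives D_7.

D_{7}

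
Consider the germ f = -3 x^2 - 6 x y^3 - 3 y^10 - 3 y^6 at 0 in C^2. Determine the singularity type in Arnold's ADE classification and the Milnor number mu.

Type A9, Milnor number mu = 9.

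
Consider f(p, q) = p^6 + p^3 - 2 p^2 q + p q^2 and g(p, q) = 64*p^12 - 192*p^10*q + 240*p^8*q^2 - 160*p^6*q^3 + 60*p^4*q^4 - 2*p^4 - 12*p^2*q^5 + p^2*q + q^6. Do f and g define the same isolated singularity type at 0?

Yes.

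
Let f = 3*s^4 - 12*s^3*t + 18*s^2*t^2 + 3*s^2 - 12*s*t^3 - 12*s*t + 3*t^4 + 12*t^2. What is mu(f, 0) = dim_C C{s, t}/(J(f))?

3

The Hessian of f at 0 is [[6, -12], [-12, 24]] with rank 1, so corank 1. A Groebner basis of the Jacobian ideal J(f) in C{s,t} is {t^3, s - 2*t}; counting standard monomials gives mu = 3. Corank 1: A-series; mu = 3 gives A_3.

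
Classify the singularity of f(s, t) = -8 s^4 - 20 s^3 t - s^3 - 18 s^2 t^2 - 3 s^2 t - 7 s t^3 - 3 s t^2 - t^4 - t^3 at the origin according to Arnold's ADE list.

The Hessian of f at 0 is [[0, 0], [0, 0]] with rank 0, so corank 2. A Groebner basis of the Jacobian ideal J(f) in C{s,t} is {3*s^2/4 + 3*s*t/2 + t^4 - t^3/4 + 3*t^2/4, s^3 + 9*s^2/4 + 9*s*t/2 + t^3/4 + 9*t^2/4, s^2*t - 7*s^2/4 - 7*s*t/2 - 5*t^3/12 - 7*t^2/4, s^2 + s*t^2 + 2*s*t + 2*t^3/3 + t^2}; counting standard monomials gives mu = 7. Corank 2; j^3 = -(s + t)^3 is a perfect cube, so E-series; the 4-jet and mu = 7 give E_7.

E_7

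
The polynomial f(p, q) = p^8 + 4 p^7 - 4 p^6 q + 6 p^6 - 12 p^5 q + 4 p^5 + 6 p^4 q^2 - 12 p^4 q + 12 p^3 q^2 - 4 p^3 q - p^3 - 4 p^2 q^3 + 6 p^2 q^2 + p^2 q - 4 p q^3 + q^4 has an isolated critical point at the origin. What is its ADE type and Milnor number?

The Hessian of f at 0 has rank 0. Corank 2; j^3 = -p^2*(p - q) has shape L^2 M (L != M), so D-series; mu = 5 gives D_5.

Type D5, Milnor number mu = 5.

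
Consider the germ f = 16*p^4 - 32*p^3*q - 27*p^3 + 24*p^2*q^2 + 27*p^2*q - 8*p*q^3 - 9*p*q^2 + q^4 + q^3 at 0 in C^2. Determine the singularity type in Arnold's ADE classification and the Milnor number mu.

Type E_6, Milnor number mu = 6.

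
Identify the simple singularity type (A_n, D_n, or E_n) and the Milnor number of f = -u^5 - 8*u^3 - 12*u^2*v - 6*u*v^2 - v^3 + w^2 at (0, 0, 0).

Type E_8, Milnor number mu = 8.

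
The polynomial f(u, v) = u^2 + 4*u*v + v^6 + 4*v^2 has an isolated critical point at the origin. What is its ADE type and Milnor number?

The Hessian of f at 0 has rank 1. Corank 1: A-series; mu = 5 gives A_5.

Type A5, Milnor number mu = 5.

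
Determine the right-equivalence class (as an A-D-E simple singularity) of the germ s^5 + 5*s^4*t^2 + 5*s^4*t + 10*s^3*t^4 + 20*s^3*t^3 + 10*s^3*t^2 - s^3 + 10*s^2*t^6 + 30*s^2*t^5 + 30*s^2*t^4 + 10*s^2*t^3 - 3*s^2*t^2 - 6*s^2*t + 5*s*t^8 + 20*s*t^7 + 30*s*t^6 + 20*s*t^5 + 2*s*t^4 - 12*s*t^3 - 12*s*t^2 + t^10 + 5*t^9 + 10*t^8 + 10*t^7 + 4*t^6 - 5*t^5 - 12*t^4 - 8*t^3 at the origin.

E8

The Hessian of f at 0 has rank 0. Corank 2; j^3 = -(s + 2*t)^3 is a perfect cube, so E-series; the 5-jet and mu = 8 give E_8.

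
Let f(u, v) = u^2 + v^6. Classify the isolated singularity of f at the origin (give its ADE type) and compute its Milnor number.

Type A_{5}, Milnor number mu = 5.

The Hessian of f at 0 has rank 1. Corank 1: A-series; mu = 5 gives A_5.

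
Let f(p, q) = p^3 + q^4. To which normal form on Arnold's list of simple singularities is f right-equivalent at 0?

The Hessian of f at 0 is [[0, 0], [0, 0]] with rank 0, so corank 2. A Groebner basis of the Jacobian ideal J(f) in C{p,q} is {q^3, p^2}; counting standard monomials gives mu = 6. Corank 2; j^3 = p^3 is a perfect cube, so E-series; the 4-jet and mu = 6 give E_6.

E_6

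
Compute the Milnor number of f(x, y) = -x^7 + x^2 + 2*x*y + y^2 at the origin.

6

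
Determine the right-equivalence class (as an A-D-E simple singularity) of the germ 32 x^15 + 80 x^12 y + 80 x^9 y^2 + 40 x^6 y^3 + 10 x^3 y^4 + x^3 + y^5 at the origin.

The Hessian of f at 0 has rank 0. Corank 2; j^3 = x^3 is a perfect cube, so E-series; the 5-jet and mu = 8 give E_8.

E_{8}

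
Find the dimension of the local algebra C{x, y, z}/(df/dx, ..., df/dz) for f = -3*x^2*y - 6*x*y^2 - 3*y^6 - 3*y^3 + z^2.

The Hessian of f at 0 is [[0, 0, 0], [0, 0, 0], [0, 0, 2]] with rank 1, so corank 2. A Groebner basis of the Jacobian ideal J(f) in C{x,y,z} is {x^2/6 + y^5 - y^2/6, x^3 + y^3, x*y + y^2, z}; counting standard monomials gives mu = 7. Corank 2; j^3 = -3*y*(x + y)^2 has shape L^2 M (L != M), so D-series; mu = 7 gives D_7.

7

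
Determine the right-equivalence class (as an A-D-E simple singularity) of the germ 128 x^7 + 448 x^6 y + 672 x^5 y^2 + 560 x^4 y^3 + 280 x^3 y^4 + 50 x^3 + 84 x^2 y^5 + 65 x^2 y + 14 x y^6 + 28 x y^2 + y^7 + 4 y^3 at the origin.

D_8

The Hessian of f at 0 has rank 0. Corank 2; j^3 = (2*x + y)*(5*x + 2*y)^2 has shape L^2 M (L != M), so D-series; mu = 8 gives D_8.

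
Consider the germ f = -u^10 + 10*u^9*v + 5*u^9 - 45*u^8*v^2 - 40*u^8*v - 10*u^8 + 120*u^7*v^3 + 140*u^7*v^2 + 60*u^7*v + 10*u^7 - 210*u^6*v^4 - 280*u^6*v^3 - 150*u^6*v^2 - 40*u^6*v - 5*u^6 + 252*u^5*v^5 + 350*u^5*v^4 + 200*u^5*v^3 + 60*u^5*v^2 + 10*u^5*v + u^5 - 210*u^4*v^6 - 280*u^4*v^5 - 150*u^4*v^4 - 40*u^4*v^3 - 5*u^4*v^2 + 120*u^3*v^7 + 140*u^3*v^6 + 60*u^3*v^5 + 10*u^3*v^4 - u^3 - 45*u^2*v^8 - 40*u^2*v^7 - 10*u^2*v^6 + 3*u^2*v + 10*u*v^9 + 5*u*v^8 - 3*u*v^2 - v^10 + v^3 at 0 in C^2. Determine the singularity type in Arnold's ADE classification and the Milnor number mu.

The Hessian of f at 0 has rank 0. Corank 2; j^3 = -(u - v)^3 is a perfect cube, so E-series; the 5-jet and mu = 8 give E_8.

Type E8, Milnor number mu = 8.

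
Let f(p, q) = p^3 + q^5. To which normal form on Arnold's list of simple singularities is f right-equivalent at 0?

The Hessian of f at 0 is [[0, 0], [0, 0]] with rank 0, so corank 2. A Groebner basis of the Jacobian ideal J(f) in C{p,q} is {q^4, p^2}; counting standard monomials gives mu = 8. Corank 2; j^3 = p^3 is a perfect cube, so E-series; the 5-jet and mu = 8 give E_8.

E_8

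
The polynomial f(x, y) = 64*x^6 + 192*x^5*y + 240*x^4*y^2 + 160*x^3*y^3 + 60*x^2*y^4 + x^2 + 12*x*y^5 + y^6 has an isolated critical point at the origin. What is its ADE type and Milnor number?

Type A5, Milnor number mu = 5.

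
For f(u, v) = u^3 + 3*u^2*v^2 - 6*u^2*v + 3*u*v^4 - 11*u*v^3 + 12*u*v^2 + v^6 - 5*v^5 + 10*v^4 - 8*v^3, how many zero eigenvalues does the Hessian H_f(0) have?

Hessian at 0 has rank 0.

2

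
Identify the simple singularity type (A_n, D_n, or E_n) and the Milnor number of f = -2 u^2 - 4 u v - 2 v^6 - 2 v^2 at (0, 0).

The Hessian of f at 0 has rank 1. Corank 1: A-series; mu = 5 gives A_5.

Type A_5, Milnor number mu = 5.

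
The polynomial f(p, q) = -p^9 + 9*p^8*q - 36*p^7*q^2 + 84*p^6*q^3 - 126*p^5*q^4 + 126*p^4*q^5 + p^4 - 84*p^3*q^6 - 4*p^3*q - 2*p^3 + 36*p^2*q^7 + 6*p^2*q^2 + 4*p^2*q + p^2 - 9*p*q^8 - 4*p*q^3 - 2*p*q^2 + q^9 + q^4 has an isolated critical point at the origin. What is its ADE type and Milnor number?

Type A8, Milnor number mu = 8.

The Hessian of f at 0 has rank 1. Corank 1: A-series; mu = 8 gives A_8.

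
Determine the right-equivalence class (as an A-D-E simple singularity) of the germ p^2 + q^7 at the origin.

The Hessian of f at 0 has rank 1. Corank 1: A-series; mu = 6 gives A_6.

A6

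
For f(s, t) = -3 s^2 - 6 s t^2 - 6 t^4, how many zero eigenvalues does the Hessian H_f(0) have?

The Hessian at 0 is [[-6, 0], [0, 0]] of rank 1; hence corank 1.

1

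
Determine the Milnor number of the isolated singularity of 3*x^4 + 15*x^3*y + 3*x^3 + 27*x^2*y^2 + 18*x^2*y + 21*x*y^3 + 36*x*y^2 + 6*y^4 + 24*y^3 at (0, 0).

The Hessian of f at 0 is [[0, 0], [0, 0]] with rank 0, so corank 2. A Groebner basis of the Jacobian ideal J(f) in C{x,y} is {3*x^2 + 12*x*y + y^4 - y^3 + 12*y^2, x^3 + 18*x^2 + 72*x*y + 2*y^3 + 72*y^2, x^2*y - 7*x^2 - 28*x*y - 5*y^3/3 - 28*y^2, 2*x^2 + x*y^2 + 8*x*y + 4*y^3/3 + 8*y^2}; counting standard monomials gives mu = 7. Corank 2; j^3 = 3*(x + 2*y)^3 is a perfect cube, so E-series; the 4-jet and mu = 7 give E_7.

7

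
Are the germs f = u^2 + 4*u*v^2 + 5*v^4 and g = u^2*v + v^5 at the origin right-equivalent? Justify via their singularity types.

The Hessian of f at 0 is [[2, 0], [0, 0]] with rank 1, so corank 1. A Groebner basis of the Jacobian ideal J(f) in C{u,v} is {u^2, u*v, u/2 + v^2}; counting standard monomials gives mu = 3. Corank 1: A-series; mu = 3 gives A_3. The Hessian of g at 0 is [[0, 0], [0, 0]] with rank 0, so corank 2. A Groebner basis of the Jacobian ideal J(g) in C{u,v} is {u^2/5 + v^4, u^3, u*v}; counting standard monomials gives mu = 6. Corank 2; j^3 = u^2*v has shape L^2 M (L != M), so D-series; mu = 6 gives D_6. f is A_3 but g is D_6, hence not right-equivalent.

No.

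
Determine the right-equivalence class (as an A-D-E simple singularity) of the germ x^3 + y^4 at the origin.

E6

The Hessian of f at 0 has rank 0. Corank 2; j^3 = x^3 is a perfect cube, so E-series; the 4-jet and mu = 6 give E_6.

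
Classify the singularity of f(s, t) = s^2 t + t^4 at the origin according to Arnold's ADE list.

D5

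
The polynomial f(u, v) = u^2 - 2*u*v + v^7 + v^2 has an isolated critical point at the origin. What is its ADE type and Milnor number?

Type A_6, Milnor number mu = 6.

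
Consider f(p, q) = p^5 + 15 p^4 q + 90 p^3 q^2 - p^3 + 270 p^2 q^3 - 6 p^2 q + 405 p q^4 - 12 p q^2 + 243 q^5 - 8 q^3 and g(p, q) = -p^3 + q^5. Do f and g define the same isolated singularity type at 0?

Yes.

The Hessian of f at 0 has rank 0. Corank 2; j^3 = -(p + 2*q)^3 is a perfect cube, so E-series; the 5-jet and mu = 8 give E_8. The Hessian of g at 0 has rank 0. Corank 2; j^3 = -p^3 is a perfect cube, so E-series; the 5-jet and mu = 8 give E_8. Both have type E_8, hence right-equivalent.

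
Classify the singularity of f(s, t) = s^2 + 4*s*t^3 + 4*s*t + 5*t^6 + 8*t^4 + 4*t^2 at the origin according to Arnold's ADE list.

A_{5}

The Hessian of f at 0 is [[2, 4], [4, 8]] with rank 1, so corank 1. A Groebner basis of the Jacobian ideal J(f) in C{s,t} is {s*t^2 - s - 2*t, s/2 + t^3 + t, s^2 + 4*s*t + 4*t^2}; counting standard monomials gives mu = 5. Corank 1: A-series; mu = 5 gives A_5.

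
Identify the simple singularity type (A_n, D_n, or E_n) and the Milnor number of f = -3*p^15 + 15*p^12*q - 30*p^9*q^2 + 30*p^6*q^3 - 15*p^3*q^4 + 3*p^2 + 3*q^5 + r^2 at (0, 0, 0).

Type A_4, Milnor number mu = 4.

The Hessian of f at 0 has rank 2. Corank 1: A-series; mu = 4 gives A_4.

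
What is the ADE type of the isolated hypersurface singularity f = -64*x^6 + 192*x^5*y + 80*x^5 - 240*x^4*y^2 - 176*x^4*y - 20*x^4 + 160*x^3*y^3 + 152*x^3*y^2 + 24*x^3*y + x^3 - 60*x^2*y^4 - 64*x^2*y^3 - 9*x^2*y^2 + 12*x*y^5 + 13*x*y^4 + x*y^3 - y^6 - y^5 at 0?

E7

The Hessian of f at 0 has rank 0. Corank 2; j^3 = x^3 is a perfect cube, so E-series; the 4-jet and mu = 7 give E_7.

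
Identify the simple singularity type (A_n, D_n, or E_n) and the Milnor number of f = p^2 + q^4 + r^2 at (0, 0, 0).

The Hessian of f at 0 is [[2, 0, 0], [0, 0, 0], [0, 0, 2]] with rank 2, so corank 1. A Groebner basis of the Jacobian ideal J(f) in C{p,q,r} is {q^3, p, r}; counting standard monomials gives mu = 3. Corank 1: A-series; mu = 3 gives A_3.

Type A_3, Milnor number mu = 3.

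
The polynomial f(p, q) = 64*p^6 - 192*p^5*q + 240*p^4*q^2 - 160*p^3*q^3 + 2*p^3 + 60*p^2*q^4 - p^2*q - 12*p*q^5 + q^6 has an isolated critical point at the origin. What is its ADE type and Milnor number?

Type D7, Milnor number mu = 7.

The Hessian of f at 0 has rank 0. Corank 2; j^3 = p^2*(2*p - q) has shape L^2 M (L != M), so D-series; mu = 7 gives D_7.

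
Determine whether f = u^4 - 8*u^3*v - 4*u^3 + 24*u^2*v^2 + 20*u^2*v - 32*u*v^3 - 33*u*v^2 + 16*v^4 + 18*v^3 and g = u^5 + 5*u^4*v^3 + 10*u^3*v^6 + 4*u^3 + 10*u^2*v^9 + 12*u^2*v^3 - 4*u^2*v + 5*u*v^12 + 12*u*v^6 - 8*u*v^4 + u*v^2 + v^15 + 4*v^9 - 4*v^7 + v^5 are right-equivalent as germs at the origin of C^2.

No.

The Hessian of f at 0 has rank 0. Corank 2; j^3 = -(u - 2*v)*(2*u - 3*v)^2 has shape L^2 M (L != M), so D-series; mu = 5 gives D_5. The Hessian of g at 0 has rank 0. Corank 2; j^3 = u*(2*u - v)^2 has shape L^2 M (L != M), so D-series; mu = 6 gives D_6. f is D_5 but g is D_6, hence not right-equivalent.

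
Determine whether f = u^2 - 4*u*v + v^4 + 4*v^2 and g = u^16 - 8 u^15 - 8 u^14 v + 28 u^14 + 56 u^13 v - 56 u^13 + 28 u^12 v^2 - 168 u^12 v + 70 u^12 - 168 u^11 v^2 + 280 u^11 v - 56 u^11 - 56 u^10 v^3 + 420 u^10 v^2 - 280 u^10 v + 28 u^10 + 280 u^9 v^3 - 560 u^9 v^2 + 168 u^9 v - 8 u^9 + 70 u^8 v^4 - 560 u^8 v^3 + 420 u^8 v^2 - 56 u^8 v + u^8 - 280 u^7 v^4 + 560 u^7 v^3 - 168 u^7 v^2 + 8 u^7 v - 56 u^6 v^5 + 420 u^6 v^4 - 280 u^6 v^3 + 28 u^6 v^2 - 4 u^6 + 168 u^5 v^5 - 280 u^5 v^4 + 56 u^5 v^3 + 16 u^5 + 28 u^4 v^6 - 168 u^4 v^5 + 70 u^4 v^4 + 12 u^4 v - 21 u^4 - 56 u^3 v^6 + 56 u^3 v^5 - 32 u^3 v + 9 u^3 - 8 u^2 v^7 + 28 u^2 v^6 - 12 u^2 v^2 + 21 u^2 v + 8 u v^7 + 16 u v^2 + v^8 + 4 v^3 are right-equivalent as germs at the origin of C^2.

No.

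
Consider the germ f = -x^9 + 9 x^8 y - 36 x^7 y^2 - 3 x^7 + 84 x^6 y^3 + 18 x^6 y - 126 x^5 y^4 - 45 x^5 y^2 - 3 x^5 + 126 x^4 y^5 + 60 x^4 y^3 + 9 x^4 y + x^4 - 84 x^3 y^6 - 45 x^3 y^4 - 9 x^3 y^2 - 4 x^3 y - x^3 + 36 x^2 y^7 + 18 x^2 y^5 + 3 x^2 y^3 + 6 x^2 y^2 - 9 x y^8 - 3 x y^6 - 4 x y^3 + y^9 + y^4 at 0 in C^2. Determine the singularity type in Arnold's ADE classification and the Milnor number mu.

Type E_6, Milnor number mu = 6.

The Hessian of f at 0 is [[0, 0], [0, 0]] with rank 0, so corank 2. A Groebner basis of the Jacobian ideal J(f) in C{x,y} is {y^4, x*y^2 - y^3/3, x^2}; counting standard monomials gives mu = 6. Corank 2; j^3 = -x^3 is a perfect cube, so E-series; the 4-jet and mu = 6 give E_6.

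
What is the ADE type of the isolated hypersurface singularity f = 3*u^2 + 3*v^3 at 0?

A_2

The Hessian of f at 0 has rank 1. Corank 1: A-series; mu = 2 gives A_2.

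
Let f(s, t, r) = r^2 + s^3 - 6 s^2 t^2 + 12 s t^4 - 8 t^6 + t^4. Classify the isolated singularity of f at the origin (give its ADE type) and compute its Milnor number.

Type E_{6}, Milnor number mu = 6.

The Hessian of f at 0 has rank 1. Corank 2; j^3 = s^3 is a perfect cube, so E-series; the 4-jet and mu = 6 give E_6.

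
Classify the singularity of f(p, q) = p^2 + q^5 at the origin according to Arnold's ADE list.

A4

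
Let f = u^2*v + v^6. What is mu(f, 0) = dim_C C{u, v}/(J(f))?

The Hessian of f at 0 has rank 0. Corank 2; j^3 = u^2*v has shape L^2 M (L != M), so D-series; mu = 7 gives D_7.

7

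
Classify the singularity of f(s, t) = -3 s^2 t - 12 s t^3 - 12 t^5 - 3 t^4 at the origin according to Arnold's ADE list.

The Hessian of f at 0 has rank 0. Corank 2; j^3 = -3*s^2*t has shape L^2 M (L != M), so D-series; mu = 5 gives D_5.

D_{5}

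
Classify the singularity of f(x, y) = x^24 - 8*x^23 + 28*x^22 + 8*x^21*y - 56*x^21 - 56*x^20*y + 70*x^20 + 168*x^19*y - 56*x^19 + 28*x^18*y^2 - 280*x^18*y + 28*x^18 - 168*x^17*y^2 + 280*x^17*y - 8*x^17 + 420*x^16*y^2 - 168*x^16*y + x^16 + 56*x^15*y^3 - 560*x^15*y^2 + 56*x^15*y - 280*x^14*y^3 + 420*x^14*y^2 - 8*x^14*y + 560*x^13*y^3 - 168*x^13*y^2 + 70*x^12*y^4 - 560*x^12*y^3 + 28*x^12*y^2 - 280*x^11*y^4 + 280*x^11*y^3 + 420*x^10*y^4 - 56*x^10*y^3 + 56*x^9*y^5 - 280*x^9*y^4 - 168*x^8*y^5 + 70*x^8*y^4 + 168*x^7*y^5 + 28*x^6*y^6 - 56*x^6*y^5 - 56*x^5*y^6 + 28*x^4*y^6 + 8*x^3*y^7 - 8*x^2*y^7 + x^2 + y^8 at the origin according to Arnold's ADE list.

A7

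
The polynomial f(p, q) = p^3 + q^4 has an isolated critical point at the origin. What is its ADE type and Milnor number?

The Hessian of f at 0 has rank 0. Corank 2; j^3 = p^3 is a perfect cube, so E-series; the 4-jet and mu = 6 give E_6.

Type E_6, Milnor number mu = 6.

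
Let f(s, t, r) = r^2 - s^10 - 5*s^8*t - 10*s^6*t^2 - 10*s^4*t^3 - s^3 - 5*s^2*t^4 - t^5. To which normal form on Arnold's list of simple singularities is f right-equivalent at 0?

E8

The Hessian of f at 0 has rank 1. Corank 2; j^3 = -s^3 is a perfect cube, so E-series; the 5-jet and mu = 8 give E_8.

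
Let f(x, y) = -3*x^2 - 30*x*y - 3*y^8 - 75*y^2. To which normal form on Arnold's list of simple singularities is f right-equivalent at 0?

A_7

The Hessian of f at 0 is [[-6, -30], [-30, -150]] with rank 1, so corank 1. A Groebner basis of the Jacobian ideal J(f) in C{x,y} is {y^7, x + 5*y}; counting standard monomials gives mu = 7. Corank 1: A-series; mu = 7 gives A_7.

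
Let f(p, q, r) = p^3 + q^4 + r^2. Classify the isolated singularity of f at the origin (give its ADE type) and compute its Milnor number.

The Hessian of f at 0 is [[0, 0, 0], [0, 0, 0], [0, 0, 2]] with rank 1, so corank 2. A Groebner basis of the Jacobian ideal J(f) in C{p,q,r} is {q^3, p^2, r}; counting standard monomials gives mu = 6. Corank 2; j^3 = p^3 is a perfect cube, so E-series; the 4-jet and mu = 6 give E_6.

Type E6, Milnor number mu = 6.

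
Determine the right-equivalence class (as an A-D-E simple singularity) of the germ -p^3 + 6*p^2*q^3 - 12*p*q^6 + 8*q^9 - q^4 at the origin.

The Hessian of f at 0 has rank 0. Corank 2; j^3 = -p^3 is a perfect cube, so E-series; the 4-jet and mu = 6 give E_6.

E6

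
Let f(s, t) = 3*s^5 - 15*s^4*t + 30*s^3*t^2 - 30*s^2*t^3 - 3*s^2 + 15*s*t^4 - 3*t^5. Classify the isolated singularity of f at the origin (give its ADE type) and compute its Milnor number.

Type A_{4}, Milnor number mu = 4.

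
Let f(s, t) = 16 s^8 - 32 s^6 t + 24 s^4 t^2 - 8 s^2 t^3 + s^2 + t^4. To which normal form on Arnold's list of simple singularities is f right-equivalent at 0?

The Hessian of f at 0 is [[2, 0], [0, 0]] with rank 1, so corank 1. A Groebner basis of the Jacobian ideal J(f) in C{s,t} is {t^3, s}; counting standard monomials gives mu = 3. Corank 1: A-series; mu = 3 gives A_3.

A_{3}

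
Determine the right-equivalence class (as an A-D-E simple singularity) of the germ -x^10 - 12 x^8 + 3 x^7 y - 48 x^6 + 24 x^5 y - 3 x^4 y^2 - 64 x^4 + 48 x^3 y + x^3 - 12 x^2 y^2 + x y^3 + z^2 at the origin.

E7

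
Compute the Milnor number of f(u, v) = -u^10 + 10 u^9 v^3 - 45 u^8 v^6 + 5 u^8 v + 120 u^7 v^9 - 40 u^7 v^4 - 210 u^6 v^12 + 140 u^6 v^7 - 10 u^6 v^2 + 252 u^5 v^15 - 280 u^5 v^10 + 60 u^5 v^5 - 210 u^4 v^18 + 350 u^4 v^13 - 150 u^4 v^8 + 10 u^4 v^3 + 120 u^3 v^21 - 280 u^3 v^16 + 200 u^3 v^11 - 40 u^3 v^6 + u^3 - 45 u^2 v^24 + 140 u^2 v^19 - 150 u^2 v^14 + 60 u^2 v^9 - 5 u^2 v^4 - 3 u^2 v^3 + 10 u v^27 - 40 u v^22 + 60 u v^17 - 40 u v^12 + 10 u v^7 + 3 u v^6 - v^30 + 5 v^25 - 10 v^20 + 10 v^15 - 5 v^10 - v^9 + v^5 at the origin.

The Hessian of f at 0 is [[0, 0], [0, 0]] with rank 0, so corank 2. A Groebner basis of the Jacobian ideal J(f) in C{u,v} is {-u^2/2 + u*v^3, v^4, u^3, u^2*v}; counting standard monomials gives mu = 8. Corank 2; j^3 = u^3 is a perfect cube, so E-series; the 5-jet and mu = 8 give E_8.

8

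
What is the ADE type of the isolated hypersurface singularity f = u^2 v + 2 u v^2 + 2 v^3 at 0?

The Hessian of f at 0 has rank 0. Corank 2; j^3 = v*(u^2 + 2*u*v + 2*v^2) splits into three distinct lines over C (the quadratic factor has nonzero discriminant), so D_4.

D_{4}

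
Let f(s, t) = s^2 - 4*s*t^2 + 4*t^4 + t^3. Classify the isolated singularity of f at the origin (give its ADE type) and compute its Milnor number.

Type A_2, Milnor number mu = 2.

The Hessian of f at 0 has rank 1. Corank 1: A-series; mu = 2 gives A_2.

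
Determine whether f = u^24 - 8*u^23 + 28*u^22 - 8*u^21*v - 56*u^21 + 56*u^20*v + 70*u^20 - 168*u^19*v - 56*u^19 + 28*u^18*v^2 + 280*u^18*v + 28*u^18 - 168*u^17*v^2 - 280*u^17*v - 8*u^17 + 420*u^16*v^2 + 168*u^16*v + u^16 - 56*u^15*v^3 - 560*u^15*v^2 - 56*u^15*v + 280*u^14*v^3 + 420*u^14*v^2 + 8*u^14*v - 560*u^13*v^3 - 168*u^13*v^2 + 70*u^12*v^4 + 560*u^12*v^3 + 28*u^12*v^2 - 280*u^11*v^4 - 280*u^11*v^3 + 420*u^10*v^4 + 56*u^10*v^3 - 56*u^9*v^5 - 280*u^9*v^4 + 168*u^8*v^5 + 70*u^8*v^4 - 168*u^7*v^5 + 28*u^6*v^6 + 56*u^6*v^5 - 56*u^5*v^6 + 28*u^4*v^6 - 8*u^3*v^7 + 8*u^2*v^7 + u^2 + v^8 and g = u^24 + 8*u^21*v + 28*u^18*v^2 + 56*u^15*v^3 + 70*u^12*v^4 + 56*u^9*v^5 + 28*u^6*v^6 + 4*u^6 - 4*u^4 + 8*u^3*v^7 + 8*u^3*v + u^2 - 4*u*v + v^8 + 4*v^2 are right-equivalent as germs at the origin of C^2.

Yes.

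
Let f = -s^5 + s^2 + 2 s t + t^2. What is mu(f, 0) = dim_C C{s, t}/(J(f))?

4

The Hessian of f at 0 is [[2, 2], [2, 2]] with rank 1, so corank 1. A Groebner basis of the Jacobian ideal J(f) in C{s,t} is {t^4, s + t}; counting standard monomials gives mu = 4. Corank 1: A-series; mu = 4 gives A_4.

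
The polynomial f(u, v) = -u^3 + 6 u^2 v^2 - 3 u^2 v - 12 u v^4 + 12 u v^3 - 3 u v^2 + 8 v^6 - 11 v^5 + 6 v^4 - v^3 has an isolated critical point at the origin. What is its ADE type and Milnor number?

The Hessian of f at 0 has rank 0. Corank 2; j^3 = -(u + v)^3 is a perfect cube, so E-series; the 5-jet and mu = 8 give E_8.

Type E_8, Milnor number mu = 8.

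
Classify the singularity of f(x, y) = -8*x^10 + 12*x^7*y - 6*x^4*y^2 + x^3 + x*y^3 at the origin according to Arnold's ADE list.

The Hessian of f at 0 has rank 0. Corank 2; j^3 = x^3 is a perfect cube, so E-series; the 4-jet and mu = 7 give E_7.

E_{7}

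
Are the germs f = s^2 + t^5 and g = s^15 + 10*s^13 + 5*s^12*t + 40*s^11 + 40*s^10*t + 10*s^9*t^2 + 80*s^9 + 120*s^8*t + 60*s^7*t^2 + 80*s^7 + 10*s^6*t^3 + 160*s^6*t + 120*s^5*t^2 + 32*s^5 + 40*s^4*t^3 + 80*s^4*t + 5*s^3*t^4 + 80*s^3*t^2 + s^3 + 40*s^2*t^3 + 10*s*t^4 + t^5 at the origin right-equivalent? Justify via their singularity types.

The Hessian of f at 0 has rank 1. Corank 1: A-series; mu = 4 gives A_4. The Hessian of g at 0 has rank 0. Corank 2; j^3 = s^3 is a perfect cube, so E-series; the 5-jet and mu = 8 give E_8. f is A_4 but g is E_8, hence not right-equivalent.

No.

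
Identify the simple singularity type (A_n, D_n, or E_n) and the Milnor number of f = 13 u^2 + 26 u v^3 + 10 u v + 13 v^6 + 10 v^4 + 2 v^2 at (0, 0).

Type A_{1}, Milnor number mu = 1.

The Hessian of f at 0 is [[26, 10], [10, 4]] with rank 2, so corank 0. A Groebner basis of the Jacobian ideal J(f) in C{u,v} is {u, v}; counting standard monomials gives mu = 1. Corank 0: nondegenerate Morse point, so A_1.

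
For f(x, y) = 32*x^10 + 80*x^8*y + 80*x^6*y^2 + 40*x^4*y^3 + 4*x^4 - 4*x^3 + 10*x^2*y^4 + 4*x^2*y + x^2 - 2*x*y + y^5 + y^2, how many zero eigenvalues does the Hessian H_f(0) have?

The Hessian at 0 is [[2, -2], [-2, 2]] of rank 1; hence corank 1.

1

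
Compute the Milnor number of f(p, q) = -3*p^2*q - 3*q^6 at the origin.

7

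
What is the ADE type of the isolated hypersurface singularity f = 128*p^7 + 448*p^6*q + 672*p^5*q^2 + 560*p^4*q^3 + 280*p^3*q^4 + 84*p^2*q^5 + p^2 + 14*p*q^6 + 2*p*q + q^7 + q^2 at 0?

A_{6}

The Hessian of f at 0 has rank 1. Corank 1: A-series; mu = 6 gives A_6.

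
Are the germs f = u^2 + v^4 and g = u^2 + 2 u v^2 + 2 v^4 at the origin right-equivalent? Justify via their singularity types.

Yes.

The Hessian of f at 0 is [[2, 0], [0, 0]] with rank 1, so corank 1. A Groebner basis of the Jacobian ideal J(f) in C{u,v} is {v^3, u}; counting standard monomials gives mu = 3. Corank 1: A-series; mu = 3 gives A_3. The Hessian of g at 0 is [[2, 0], [0, 0]] with rank 1, so corank 1. A Groebner basis of the Jacobian ideal J(g) in C{u,v} is {u^2, u*v, u + v^2}; counting standard monomials gives mu = 3. Corank 1: A-series; mu = 3 gives A_3. Both have type A_3, hence right-equivalent.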